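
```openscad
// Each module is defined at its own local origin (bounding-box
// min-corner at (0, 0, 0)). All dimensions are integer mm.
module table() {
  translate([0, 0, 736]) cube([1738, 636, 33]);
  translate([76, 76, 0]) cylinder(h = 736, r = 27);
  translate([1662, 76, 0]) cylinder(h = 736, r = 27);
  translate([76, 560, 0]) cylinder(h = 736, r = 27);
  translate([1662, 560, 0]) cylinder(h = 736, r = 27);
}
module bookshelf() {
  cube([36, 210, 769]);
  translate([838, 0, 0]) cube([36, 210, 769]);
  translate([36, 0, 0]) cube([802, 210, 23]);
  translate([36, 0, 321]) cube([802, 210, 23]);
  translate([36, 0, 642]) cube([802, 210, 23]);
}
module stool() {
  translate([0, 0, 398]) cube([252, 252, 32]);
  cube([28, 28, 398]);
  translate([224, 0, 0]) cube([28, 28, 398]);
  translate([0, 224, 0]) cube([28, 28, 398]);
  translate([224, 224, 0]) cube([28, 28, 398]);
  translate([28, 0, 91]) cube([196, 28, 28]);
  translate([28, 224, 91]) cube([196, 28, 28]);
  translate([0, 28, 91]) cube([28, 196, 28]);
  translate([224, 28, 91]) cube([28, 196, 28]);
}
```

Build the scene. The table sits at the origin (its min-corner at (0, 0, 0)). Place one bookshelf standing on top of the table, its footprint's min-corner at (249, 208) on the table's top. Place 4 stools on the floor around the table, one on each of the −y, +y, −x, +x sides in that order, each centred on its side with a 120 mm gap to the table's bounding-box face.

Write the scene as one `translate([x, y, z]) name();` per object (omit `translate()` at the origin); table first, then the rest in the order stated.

table();
translate([249, 208, 769]) bookshelf();
translate([743, -372, 0]) stool();
translate([743, 756, 0]) stool();
translate([-372, 192, 0]) stool();
translate([1858, 192, 0]) stool();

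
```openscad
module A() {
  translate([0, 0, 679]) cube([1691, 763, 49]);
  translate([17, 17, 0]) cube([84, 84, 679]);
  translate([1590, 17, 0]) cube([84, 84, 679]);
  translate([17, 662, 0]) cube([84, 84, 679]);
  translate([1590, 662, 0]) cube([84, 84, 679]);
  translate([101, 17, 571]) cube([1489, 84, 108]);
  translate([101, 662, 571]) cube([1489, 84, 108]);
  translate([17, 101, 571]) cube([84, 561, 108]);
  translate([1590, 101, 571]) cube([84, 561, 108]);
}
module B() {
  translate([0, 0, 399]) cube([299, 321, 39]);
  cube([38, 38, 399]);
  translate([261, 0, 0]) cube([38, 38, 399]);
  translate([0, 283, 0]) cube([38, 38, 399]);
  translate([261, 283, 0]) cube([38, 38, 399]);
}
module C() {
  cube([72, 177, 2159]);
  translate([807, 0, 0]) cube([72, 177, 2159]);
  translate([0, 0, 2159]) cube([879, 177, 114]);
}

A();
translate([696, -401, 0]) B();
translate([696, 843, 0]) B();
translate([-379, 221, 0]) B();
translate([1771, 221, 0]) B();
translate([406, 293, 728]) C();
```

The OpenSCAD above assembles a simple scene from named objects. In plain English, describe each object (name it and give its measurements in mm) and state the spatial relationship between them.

A is a table: top 1691 mm (x) × 763 mm (y), 49 mm thick, upper face at z = 728 mm, on four 84×84 mm square legs, each inset 17 mm from the nearest pair of top edges, running from z = 0 to the bottom of the top. Four apron rails, 84 mm thick and 108 mm tall, run between adjacent legs with their top edges flush with the underside of the top and their outer faces flush with the legs' outer faces.

B is a simple wooden stool: a rectangular seat 299 mm (x) by 321 mm (y), 39 mm thick, top face at z = 438 mm, on four square legs, each 38×38 mm in cross-section. The legs rest on z = 0, each flush with a corner of the seat.

C is a door frame. The clear opening is 735 mm wide and 2159 mm high. Two 72 mm wide jambs, 177 mm deep, stand either side of the opening from the floor to the top of the opening. A 114 mm thick head sits across the top of both jambs, spanning the full outside width of the frame.

Four stools sit around the table at the −y, +y, −x, +x sides. The door frame is on top of the table, centred.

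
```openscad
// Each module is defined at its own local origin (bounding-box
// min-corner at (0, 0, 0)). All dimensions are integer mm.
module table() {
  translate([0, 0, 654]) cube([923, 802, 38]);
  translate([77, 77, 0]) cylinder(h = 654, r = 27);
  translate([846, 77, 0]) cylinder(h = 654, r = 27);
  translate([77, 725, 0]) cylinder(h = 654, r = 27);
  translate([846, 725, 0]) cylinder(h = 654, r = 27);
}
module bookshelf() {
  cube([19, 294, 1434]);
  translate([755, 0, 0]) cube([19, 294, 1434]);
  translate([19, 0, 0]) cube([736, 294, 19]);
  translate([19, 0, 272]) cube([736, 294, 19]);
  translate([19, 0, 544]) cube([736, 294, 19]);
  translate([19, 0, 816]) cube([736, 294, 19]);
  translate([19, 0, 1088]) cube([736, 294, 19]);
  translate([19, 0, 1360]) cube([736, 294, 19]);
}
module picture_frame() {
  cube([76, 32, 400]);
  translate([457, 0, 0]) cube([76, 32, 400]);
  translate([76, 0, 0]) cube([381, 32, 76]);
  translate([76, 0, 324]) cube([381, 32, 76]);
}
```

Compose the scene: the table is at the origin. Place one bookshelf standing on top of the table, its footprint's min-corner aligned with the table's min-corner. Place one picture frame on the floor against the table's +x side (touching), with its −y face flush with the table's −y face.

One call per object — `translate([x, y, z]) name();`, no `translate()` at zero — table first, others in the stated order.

table();
translate([0, 0, 692]) bookshelf();
translate([923, 0, 0]) picture_frame();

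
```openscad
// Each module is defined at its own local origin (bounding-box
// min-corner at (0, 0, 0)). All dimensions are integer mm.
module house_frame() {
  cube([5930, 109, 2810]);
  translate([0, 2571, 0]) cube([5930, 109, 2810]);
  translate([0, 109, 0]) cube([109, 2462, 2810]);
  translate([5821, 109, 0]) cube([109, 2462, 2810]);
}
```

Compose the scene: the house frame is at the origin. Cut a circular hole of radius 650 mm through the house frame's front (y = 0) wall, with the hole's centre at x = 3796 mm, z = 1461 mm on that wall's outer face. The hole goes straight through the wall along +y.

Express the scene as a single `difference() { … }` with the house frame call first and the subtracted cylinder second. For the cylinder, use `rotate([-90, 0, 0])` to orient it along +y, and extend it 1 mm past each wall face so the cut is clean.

difference() {
  house_frame();
  translate([3796, -1, 1461]) rotate([-90, 0, 0]) cylinder(h = 111, r = 650);
}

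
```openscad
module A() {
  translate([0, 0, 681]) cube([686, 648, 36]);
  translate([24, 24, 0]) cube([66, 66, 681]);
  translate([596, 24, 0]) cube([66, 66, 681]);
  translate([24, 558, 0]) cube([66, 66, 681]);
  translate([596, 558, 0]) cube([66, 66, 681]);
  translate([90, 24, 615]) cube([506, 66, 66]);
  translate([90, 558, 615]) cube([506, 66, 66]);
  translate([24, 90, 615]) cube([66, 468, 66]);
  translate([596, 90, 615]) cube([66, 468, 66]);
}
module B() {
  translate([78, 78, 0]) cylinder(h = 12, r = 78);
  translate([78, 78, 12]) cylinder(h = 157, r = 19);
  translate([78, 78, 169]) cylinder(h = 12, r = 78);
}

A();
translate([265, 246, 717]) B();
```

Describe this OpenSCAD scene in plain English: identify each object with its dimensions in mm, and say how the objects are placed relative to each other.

A is a table with a 686×648 mm rectangular top, 36 mm thick, top surface at z = 717 mm, supported by four 66×66 mm square legs, each inset 24 mm from the nearest pair of top edges, running from the floor. Four apron rails, 66 mm thick and 66 mm tall, run between adjacent legs with their top edges flush with the underside of the top and their outer faces flush with the legs' outer faces.

B is a spool: two coaxial disc flanges of radius 78 mm and thickness 12 mm, joined by a core cylinder of radius 19 mm and height 157 mm. The lower flange rests on z = 0 and the three cylinders share a vertical axis.

The spool is on top of the table, centred.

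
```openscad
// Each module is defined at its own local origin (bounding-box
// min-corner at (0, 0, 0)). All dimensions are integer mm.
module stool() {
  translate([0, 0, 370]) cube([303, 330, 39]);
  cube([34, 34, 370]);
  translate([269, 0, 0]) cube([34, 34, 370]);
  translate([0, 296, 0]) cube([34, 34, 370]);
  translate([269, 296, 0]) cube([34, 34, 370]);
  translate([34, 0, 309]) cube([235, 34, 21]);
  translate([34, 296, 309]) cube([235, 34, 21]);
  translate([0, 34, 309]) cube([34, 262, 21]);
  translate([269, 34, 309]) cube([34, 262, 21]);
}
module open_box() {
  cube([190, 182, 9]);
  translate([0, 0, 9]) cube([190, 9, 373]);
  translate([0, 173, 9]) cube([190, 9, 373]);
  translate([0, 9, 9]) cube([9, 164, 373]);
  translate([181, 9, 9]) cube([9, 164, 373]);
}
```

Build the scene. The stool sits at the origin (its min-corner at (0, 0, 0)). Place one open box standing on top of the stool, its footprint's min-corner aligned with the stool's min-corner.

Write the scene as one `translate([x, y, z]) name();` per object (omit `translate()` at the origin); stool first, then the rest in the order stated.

stool();
translate([0, 0, 409]) open_box();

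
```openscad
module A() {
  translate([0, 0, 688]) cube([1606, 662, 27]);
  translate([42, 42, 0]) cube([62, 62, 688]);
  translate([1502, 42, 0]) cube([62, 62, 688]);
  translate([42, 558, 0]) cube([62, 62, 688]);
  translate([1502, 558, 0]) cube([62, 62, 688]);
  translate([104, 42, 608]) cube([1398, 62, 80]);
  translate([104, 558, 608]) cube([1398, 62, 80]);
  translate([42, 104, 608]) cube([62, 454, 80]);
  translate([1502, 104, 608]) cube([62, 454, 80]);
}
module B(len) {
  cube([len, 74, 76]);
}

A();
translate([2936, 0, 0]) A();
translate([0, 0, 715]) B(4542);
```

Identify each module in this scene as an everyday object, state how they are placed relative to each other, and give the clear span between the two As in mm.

A is a table. B is a beam. A beam spans the tops of two tables. The clear span between the two tables is 1330 mm.

Second table starts at x = 2936; first ends at x = 1606; clear span = 2936 − 1606 = 1330 mm.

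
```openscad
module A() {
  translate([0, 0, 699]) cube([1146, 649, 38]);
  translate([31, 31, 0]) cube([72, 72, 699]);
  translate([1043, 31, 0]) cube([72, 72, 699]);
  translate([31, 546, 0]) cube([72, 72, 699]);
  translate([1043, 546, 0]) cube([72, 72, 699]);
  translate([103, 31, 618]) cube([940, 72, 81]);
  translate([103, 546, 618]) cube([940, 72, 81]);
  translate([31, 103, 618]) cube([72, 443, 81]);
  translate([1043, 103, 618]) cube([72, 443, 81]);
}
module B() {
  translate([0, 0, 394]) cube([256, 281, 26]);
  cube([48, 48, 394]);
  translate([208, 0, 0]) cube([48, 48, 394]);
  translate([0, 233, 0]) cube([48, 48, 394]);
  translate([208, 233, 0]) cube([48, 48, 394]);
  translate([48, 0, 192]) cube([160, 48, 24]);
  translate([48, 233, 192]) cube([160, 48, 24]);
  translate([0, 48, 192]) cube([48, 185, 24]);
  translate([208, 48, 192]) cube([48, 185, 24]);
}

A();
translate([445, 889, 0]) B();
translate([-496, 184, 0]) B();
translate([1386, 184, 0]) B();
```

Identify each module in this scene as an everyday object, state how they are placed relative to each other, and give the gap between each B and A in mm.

Each stool's nearest face is 240 mm from the table's bounding box.

A is a table. B is a stool. Three stools sit around the table at the +y, −x, +x sides. The gap between each stool and the table is 240 mm.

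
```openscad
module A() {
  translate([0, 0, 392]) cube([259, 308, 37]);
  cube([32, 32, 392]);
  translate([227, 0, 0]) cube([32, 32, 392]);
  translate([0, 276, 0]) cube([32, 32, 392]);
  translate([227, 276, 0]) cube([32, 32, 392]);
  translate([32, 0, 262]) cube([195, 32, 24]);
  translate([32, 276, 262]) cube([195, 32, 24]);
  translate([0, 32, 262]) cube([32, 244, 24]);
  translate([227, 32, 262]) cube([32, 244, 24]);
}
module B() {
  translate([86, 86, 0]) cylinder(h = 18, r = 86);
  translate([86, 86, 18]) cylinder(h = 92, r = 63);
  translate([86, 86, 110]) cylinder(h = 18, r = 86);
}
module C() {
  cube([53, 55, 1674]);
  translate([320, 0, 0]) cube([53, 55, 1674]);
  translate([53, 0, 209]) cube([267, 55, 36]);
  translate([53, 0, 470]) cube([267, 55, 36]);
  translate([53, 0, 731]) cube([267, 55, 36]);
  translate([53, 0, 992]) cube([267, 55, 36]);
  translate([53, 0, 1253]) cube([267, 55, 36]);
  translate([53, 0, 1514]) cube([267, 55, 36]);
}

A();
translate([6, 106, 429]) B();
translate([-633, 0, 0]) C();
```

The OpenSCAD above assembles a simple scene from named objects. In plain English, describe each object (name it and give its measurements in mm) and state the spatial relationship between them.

A is a simple wooden stool: a rectangular seat 259 mm (x) by 308 mm (y), 37 mm thick, top face at z = 429 mm, on four square legs, each 32×32 mm in cross-section. The legs rest on z = 0, each flush with a corner of the seat. Four stretchers, 32 mm wide and 24 mm tall, connect adjacent legs with their undersides at z = 262 mm, each running between the inner faces of the legs it joins and aligned with the legs' outer faces on the other axis.

B is a spool: two coaxial disc flanges of radius 86 mm and thickness 18 mm, joined by a core cylinder of radius 63 mm and height 92 mm. The lower flange rests on z = 0 and the three cylinders share a vertical axis.

C is a straight ladder. Two 53×55 mm vertical rails, 1674 mm tall, stand 373 mm apart (outside-to-outside) with their front faces coplanar on the −y side. 6 rungs, each 55 mm deep and 36 mm tall, span between the inner faces of the rails, front faces flush with the rails. The lowest rung's underside is at z = 209 mm and rungs are spaced 261 mm apart (underside to underside).

The spool is on top of the stool. The ladder is on the floor beside the stool on its −x side.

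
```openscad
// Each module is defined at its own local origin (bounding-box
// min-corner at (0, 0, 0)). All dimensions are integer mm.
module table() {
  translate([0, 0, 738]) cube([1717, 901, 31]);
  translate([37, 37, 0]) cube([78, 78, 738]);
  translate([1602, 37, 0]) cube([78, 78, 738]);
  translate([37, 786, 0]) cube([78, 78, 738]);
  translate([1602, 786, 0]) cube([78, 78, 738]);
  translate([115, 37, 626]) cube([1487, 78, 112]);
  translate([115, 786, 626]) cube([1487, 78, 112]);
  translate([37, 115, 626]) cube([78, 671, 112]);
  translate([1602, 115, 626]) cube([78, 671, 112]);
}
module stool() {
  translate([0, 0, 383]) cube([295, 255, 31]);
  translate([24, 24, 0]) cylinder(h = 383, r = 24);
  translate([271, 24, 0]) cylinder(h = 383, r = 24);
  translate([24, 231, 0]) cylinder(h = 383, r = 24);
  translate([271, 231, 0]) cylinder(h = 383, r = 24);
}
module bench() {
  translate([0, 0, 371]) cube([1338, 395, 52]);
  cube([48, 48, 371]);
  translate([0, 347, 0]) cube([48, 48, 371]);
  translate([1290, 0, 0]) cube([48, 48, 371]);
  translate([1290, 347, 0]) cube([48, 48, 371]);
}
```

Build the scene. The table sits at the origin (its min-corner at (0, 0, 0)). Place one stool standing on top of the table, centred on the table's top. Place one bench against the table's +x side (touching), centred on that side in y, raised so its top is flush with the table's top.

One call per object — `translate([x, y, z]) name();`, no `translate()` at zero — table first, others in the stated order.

table();
translate([711, 323, 769]) stool();
translate([1717, 253, 346]) bench();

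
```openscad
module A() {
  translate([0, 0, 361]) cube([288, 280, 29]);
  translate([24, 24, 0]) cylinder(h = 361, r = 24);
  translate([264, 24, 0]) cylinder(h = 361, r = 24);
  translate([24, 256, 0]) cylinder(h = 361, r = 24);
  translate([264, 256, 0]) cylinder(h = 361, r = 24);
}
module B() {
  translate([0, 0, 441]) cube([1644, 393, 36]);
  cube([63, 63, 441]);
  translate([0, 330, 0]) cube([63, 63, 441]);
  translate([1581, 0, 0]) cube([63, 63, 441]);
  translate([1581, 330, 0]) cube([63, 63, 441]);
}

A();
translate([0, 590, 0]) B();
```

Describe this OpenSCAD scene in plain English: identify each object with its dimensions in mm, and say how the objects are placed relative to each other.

A is a four-legged stool. The seat is 288×280 mm, 29 mm thick, top at z = 390 mm. It stands on four round legs, each 48 mm in diameter, from z = 0 to the seat underside, each leg's axis is inset half a diameter from the nearest pair of seat edges (so the leg's bounding box is flush with the corner).

B is a long wooden bench with a 1644 mm (x) × 393 mm (y) seat, 36 mm thick, its top surface 477 mm above the floor. Four 63 mm square legs at the seat corners, flush with the edges, run from z = 0 to the seat underside.

The bench is on the floor beside the stool on its +y side.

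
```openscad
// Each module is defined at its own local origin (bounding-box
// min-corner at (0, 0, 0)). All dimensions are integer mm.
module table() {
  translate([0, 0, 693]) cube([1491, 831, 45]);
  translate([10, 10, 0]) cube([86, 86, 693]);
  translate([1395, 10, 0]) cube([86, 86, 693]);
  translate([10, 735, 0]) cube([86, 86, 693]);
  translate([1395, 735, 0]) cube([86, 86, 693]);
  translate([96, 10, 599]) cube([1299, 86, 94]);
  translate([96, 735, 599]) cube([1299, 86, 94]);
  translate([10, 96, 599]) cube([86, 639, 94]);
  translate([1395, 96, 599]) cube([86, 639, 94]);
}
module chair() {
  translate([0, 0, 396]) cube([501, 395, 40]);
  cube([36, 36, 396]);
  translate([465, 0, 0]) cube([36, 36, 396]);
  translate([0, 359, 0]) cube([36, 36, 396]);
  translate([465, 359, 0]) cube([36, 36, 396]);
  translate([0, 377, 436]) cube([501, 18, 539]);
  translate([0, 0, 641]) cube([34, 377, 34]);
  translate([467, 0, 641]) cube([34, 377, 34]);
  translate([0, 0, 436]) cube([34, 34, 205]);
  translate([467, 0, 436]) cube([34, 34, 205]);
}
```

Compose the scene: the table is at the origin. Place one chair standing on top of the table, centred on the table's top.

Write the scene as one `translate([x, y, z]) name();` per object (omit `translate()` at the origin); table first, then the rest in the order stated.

table();
translate([495, 218, 738]) chair();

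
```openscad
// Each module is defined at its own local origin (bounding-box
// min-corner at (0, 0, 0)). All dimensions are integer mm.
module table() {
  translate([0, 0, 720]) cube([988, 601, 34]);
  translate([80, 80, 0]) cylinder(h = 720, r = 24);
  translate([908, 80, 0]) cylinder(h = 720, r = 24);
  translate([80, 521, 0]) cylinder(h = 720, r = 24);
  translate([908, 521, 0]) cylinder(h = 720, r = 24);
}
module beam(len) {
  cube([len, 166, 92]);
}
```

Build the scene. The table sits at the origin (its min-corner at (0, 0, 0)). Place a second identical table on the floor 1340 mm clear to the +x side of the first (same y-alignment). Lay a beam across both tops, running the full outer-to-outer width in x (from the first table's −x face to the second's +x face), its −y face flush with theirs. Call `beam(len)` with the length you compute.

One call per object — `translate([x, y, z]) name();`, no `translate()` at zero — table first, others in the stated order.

table();
translate([2328, 0, 0]) table();
translate([0, 0, 754]) beam(3316);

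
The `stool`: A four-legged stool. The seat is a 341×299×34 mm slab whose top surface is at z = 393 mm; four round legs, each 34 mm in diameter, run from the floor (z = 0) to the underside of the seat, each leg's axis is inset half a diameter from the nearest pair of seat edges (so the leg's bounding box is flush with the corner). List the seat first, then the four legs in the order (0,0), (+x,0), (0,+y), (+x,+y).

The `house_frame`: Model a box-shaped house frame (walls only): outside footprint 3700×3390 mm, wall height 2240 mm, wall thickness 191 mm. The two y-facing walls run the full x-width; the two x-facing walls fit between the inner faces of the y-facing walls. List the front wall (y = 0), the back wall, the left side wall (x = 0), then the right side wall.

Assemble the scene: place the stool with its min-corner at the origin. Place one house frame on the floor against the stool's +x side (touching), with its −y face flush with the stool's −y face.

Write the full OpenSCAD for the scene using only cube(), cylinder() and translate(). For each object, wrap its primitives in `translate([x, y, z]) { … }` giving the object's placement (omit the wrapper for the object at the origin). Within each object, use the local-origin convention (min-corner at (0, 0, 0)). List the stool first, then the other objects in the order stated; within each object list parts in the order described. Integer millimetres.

translate([0, 0, 359]) cube([341, 299, 34]);
translate([17, 17, 0]) cylinder(h = 359, r = 17);
translate([324, 17, 0]) cylinder(h = 359, r = 17);
translate([17, 282, 0]) cylinder(h = 359, r = 17);
translate([324, 282, 0]) cylinder(h = 359, r = 17);
translate([341, 0, 0]) {
  cube([3700, 191, 2240]);
  translate([0, 3199, 0]) cube([3700, 191, 2240]);
  translate([0, 191, 0]) cube([191, 3008, 2240]);
  translate([3509, 191, 0]) cube([191, 3008, 2240]);
}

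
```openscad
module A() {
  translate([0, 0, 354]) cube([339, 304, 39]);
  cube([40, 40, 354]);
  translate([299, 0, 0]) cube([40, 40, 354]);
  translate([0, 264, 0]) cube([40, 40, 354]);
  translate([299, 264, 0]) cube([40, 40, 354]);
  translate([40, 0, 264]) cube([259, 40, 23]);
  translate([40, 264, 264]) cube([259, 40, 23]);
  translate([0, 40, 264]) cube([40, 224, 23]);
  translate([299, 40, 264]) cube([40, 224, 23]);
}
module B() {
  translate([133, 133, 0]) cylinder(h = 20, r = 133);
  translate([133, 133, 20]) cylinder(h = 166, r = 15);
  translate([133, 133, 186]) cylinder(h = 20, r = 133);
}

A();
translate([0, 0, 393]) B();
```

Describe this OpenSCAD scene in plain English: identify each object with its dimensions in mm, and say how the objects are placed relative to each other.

A is a simple wooden stool: a rectangular seat 339 mm (x) by 304 mm (y), 39 mm thick, top face at z = 393 mm, on four square legs, each 40×40 mm in cross-section. The legs rest on z = 0, each flush with a corner of the seat. Four stretchers, 40 mm wide and 23 mm tall, connect adjacent legs with their undersides at z = 264 mm, each running between the inner faces of the legs it joins and aligned with the legs' outer faces on the other axis.

B is a spool: two coaxial disc flanges of radius 133 mm and thickness 20 mm, joined by a core cylinder of radius 15 mm and height 166 mm. The lower flange rests on z = 0 and the three cylinders share a vertical axis.

The spool is on top of the stool.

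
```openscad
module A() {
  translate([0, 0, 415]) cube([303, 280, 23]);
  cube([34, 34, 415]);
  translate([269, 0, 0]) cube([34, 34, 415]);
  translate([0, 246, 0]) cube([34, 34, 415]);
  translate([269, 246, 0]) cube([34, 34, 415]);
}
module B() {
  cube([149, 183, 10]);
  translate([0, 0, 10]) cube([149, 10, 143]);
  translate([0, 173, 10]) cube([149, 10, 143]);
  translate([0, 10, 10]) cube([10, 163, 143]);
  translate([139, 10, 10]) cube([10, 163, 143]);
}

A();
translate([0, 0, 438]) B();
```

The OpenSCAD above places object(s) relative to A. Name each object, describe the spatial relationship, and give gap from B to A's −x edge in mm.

The open box's min-x is at 0; the stool's min-x is 0; gap = 0 mm.

A is a stool. B is an open box. The open box is on top of the stool. The gap from the open box to the stool's −x edge is 0 mm.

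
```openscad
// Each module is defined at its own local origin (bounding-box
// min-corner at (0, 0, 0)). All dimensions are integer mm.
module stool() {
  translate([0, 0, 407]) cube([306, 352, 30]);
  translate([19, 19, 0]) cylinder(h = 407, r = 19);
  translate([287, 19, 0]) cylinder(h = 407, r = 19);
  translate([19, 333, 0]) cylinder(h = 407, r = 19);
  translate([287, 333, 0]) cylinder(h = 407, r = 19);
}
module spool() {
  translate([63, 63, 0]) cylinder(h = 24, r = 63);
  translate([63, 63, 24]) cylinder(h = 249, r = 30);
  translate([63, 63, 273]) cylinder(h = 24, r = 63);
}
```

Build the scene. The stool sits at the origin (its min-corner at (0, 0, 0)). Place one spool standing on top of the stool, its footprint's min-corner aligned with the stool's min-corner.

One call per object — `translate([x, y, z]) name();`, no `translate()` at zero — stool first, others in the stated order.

stool();
translate([0, 0, 437]) spool();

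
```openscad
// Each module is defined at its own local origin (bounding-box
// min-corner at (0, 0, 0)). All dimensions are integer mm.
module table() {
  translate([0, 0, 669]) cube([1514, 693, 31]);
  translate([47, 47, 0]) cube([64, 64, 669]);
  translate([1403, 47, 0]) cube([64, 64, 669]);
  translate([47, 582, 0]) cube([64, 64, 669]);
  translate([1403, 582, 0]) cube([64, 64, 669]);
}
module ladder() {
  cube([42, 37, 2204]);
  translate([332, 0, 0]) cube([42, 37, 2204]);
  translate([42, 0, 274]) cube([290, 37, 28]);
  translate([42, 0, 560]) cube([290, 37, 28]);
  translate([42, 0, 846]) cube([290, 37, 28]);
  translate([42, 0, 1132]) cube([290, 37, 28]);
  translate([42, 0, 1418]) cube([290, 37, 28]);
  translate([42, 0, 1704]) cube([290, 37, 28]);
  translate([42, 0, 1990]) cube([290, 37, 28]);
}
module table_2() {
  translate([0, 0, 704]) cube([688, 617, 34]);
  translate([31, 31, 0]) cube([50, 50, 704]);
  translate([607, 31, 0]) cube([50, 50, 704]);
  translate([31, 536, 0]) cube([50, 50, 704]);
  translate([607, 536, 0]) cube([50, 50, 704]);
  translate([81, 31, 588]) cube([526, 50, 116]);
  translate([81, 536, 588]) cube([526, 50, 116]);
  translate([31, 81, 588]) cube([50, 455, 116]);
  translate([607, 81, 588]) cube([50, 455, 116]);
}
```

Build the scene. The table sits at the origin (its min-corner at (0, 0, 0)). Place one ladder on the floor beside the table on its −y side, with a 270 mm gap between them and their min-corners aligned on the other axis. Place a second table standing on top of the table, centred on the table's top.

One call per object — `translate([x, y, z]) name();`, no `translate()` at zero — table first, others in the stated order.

table();
translate([0, -307, 0]) ladder();
translate([413, 38, 700]) table_2();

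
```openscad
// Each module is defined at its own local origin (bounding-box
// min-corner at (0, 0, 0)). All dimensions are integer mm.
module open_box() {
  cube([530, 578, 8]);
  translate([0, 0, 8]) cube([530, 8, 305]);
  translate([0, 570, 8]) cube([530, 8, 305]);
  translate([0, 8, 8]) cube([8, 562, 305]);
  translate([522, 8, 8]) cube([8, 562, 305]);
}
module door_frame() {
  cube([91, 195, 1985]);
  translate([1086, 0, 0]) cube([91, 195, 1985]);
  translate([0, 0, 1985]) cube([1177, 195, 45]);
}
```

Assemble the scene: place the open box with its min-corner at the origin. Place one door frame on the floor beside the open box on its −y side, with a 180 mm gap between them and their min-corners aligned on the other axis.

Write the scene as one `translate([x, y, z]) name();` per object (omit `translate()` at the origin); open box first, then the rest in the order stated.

open_box();
translate([0, -375, 0]) door_frame();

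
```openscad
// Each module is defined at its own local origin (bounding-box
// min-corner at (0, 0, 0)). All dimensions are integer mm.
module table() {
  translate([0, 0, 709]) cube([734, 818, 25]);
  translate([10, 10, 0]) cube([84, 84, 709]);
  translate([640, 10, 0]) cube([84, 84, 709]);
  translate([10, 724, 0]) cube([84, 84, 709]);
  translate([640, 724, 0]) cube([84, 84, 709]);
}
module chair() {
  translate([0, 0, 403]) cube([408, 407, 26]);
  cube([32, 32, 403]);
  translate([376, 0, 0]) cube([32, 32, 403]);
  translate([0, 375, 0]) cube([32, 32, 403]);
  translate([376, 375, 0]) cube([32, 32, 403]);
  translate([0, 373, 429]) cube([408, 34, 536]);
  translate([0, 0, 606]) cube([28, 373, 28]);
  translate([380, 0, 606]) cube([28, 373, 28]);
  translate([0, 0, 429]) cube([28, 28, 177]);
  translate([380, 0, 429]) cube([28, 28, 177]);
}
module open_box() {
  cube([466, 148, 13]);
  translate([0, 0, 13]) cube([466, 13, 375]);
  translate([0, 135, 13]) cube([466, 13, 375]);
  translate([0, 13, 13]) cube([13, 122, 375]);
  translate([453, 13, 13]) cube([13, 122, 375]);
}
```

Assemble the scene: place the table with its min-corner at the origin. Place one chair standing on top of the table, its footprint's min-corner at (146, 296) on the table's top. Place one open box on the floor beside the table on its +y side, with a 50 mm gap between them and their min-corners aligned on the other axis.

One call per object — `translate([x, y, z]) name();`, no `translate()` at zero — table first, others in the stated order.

table();
translate([146, 296, 734]) chair();
translate([0, 868, 0]) open_box();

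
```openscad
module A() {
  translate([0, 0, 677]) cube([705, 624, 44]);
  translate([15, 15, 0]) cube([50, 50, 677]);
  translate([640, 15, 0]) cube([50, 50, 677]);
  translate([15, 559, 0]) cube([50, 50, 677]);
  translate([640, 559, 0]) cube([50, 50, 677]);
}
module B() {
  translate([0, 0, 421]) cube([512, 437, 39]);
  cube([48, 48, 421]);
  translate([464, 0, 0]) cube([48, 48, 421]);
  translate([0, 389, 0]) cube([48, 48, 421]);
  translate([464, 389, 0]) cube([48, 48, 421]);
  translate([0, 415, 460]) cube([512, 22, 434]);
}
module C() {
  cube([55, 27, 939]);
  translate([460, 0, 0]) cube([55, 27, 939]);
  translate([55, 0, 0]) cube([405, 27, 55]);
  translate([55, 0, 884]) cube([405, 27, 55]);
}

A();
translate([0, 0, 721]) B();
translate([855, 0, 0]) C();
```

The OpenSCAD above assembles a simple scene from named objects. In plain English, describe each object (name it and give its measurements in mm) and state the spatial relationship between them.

A is a table with a 705×624 mm rectangular top, 44 mm thick, top surface at z = 721 mm, supported by four 50×50 mm square legs, each inset 15 mm from the nearest pair of top edges, running from the floor.

B is a chair. The seat is a 512×437×39 mm slab with its top at z = 460 mm, on four 48×48 mm corner legs (flush with the seat edges, standing on z = 0). A flat backrest 22 mm thick, 434 mm tall, spans the full seat width and rises from the seat top along its +y edge, rear face flush with the rear of the seat.

C is a rectangular picture frame lying in the x–z plane (depth along y). The opening is 405 mm wide (x) by 829 mm tall (z), surrounded by a border 55 mm wide on all four sides. The frame is 27 mm deep and is made of two full-height vertical stiles with two horizontal rails fitted between them.

The chair is on top of the table. The picture frame is on the floor beside the table on its +x side.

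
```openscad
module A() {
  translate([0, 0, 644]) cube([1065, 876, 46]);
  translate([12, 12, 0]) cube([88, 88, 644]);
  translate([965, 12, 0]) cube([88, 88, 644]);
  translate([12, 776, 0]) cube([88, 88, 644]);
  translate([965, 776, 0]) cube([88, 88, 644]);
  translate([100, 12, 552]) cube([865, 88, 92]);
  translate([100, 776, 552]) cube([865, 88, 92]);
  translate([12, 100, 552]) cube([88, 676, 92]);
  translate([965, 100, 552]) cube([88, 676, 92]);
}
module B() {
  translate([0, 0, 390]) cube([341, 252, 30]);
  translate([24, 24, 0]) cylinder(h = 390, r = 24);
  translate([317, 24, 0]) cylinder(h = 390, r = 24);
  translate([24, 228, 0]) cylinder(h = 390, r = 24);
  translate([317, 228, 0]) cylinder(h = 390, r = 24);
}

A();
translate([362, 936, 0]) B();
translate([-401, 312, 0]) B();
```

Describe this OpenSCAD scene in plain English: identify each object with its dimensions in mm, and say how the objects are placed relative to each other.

A is a table with a 1065×876 mm rectangular top, 46 mm thick, top surface at z = 690 mm, supported by four 88×88 mm square legs, each inset 12 mm from the nearest pair of top edges, running from the floor. Four apron rails, 88 mm thick and 92 mm tall, run between adjacent legs with their top edges flush with the underside of the top and their outer faces flush with the legs' outer faces.

B is a simple wooden stool: a rectangular seat 341 mm (x) by 252 mm (y), 30 mm thick, top face at z = 420 mm, on four round legs, each 48 mm in diameter. The legs rest on z = 0, each leg's axis is inset half a diameter from the nearest pair of seat edges (so the leg's bounding box is flush with the corner).

Two stools sit around the table at the +y, −x sides.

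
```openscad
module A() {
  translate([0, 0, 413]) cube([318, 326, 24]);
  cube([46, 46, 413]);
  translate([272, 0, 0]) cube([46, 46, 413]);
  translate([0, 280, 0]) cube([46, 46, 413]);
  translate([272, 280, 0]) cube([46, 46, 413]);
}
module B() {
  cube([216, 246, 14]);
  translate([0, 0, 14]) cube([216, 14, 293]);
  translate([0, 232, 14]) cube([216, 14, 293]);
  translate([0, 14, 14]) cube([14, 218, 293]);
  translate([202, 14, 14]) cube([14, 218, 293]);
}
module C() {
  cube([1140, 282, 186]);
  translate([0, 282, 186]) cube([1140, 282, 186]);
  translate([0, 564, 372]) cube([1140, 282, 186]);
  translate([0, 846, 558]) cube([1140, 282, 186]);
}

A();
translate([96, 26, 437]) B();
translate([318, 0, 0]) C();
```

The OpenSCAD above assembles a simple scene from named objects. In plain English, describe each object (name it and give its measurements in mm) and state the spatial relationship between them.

A is a four-legged stool. The seat is a 318×326×24 mm slab whose top surface is at z = 437 mm; four square legs, each 46×46 mm in cross-section, run from the floor (z = 0) to the underside of the seat, each flush with a corner of the seat.

B is an open storage box with external size 216×246×307 mm and wall thickness 14 mm (the base is also 14 mm thick). The base covers the whole footprint; the four walls stand on the base, with the y-facing walls full-width and the x-facing walls fitting between their inner faces.

C is a straight staircase of 4 solid steps. Each step is 1140 mm wide (x), 282 mm deep (y, the going) and 186 mm tall (the rise). The first step rests on the floor; each subsequent step sits one going further in +y and one rise higher in +z, directly behind and above the previous step with no overlap.

The open box is on top of the stool. The staircase is against the stool's +x side, with their −y faces flush.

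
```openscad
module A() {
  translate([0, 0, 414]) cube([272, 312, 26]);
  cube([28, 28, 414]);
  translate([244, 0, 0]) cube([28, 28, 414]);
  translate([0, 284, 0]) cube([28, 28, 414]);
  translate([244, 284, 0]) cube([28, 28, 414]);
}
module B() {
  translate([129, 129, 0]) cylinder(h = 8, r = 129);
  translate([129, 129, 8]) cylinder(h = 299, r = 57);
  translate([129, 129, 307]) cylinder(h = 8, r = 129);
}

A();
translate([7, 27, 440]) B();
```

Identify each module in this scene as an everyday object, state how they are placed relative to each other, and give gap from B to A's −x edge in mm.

A is a stool. B is a spool. The spool is on top of the stool, centred. The gap from the spool to the stool's −x edge is 7 mm.

The spool's min-x is at 7; the stool's min-x is 0; gap = 7 mm.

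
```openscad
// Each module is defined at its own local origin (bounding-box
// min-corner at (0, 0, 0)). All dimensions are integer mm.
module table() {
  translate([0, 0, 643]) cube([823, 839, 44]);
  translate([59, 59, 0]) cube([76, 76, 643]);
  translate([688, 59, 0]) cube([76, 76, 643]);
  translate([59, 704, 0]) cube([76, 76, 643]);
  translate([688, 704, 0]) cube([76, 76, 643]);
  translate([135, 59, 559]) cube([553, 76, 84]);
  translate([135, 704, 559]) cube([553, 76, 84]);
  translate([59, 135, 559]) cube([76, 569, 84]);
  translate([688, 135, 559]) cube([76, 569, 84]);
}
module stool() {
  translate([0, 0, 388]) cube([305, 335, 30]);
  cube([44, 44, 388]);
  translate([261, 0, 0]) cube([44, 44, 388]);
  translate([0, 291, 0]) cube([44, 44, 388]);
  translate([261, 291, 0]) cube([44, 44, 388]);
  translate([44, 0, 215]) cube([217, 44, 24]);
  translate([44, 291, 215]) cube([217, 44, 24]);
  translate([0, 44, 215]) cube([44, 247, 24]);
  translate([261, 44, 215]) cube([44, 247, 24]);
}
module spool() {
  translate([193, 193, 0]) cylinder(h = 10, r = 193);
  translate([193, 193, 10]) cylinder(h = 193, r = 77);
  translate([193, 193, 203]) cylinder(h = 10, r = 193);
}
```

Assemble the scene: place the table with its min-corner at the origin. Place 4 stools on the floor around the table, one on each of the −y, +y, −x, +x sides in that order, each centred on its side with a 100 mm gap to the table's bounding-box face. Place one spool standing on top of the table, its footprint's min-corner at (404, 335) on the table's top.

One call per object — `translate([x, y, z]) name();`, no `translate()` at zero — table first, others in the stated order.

table();
translate([259, -435, 0]) stool();
translate([259, 939, 0]) stool();
translate([-405, 252, 0]) stool();
translate([923, 252, 0]) stool();
translate([404, 335, 687]) spool();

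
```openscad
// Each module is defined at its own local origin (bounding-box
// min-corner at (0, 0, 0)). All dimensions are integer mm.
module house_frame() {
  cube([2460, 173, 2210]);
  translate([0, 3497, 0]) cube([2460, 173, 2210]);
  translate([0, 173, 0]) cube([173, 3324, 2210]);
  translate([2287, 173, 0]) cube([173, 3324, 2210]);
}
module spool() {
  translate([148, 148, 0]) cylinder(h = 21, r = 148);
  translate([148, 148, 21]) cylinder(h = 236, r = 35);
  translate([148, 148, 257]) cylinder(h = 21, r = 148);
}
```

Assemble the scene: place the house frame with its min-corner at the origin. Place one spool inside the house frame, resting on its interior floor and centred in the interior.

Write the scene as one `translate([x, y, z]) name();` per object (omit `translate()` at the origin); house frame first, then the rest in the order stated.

house_frame();
translate([1082, 1687, 0]) spool();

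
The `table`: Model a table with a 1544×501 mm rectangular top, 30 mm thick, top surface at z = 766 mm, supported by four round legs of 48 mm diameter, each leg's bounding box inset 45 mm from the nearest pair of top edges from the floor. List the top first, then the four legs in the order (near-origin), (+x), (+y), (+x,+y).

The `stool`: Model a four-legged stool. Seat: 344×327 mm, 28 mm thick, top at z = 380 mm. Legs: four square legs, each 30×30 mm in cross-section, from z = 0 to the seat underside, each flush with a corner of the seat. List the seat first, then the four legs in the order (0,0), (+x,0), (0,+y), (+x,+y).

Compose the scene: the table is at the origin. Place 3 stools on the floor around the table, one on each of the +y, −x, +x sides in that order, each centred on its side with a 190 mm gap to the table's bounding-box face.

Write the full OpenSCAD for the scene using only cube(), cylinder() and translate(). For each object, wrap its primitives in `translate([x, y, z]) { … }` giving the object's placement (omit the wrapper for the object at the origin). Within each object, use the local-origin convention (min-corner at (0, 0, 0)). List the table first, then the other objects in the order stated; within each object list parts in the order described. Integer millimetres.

translate([0, 0, 736]) cube([1544, 501, 30]);
translate([69, 69, 0]) cylinder(h = 736, r = 24);
translate([1475, 69, 0]) cylinder(h = 736, r = 24);
translate([69, 432, 0]) cylinder(h = 736, r = 24);
translate([1475, 432, 0]) cylinder(h = 736, r = 24);
translate([600, 691, 0]) {
  translate([0, 0, 352]) cube([344, 327, 28]);
  cube([30, 30, 352]);
  translate([314, 0, 0]) cube([30, 30, 352]);
  translate([0, 297, 0]) cube([30, 30, 352]);
  translate([314, 297, 0]) cube([30, 30, 352]);
}
translate([-534, 87, 0]) {
  translate([0, 0, 352]) cube([344, 327, 28]);
  cube([30, 30, 352]);
  translate([314, 0, 0]) cube([30, 30, 352]);
  translate([0, 297, 0]) cube([30, 30, 352]);
  translate([314, 297, 0]) cube([30, 30, 352]);
}
translate([1734, 87, 0]) {
  translate([0, 0, 352]) cube([344, 327, 28]);
  cube([30, 30, 352]);
  translate([314, 0, 0]) cube([30, 30, 352]);
  translate([0, 297, 0]) cube([30, 30, 352]);
  translate([314, 297, 0]) cube([30, 30, 352]);
}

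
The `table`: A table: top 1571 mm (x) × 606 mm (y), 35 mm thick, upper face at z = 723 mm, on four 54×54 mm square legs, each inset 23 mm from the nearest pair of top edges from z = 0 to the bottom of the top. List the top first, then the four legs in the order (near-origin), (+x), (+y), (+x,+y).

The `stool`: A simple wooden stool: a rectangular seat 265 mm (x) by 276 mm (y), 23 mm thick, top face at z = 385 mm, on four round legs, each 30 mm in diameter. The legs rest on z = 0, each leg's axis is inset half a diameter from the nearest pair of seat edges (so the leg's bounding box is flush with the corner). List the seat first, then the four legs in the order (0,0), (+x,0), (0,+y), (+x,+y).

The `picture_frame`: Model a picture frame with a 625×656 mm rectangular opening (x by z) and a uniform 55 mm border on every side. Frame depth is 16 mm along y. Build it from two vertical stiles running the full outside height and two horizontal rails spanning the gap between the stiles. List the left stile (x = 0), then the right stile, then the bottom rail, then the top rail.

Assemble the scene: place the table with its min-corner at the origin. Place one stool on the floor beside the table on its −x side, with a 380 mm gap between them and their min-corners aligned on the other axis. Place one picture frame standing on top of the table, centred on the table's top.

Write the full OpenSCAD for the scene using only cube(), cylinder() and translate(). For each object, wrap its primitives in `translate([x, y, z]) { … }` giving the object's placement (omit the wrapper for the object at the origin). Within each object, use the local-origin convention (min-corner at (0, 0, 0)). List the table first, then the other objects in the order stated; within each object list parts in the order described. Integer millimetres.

translate([0, 0, 688]) cube([1571, 606, 35]);
translate([23, 23, 0]) cube([54, 54, 688]);
translate([1494, 23, 0]) cube([54, 54, 688]);
translate([23, 529, 0]) cube([54, 54, 688]);
translate([1494, 529, 0]) cube([54, 54, 688]);
translate([-645, 0, 0]) {
  translate([0, 0, 362]) cube([265, 276, 23]);
  translate([15, 15, 0]) cylinder(h = 362, r = 15);
  translate([250, 15, 0]) cylinder(h = 362, r = 15);
  translate([15, 261, 0]) cylinder(h = 362, r = 15);
  translate([250, 261, 0]) cylinder(h = 362, r = 15);
}
translate([418, 295, 723]) {
  cube([55, 16, 766]);
  translate([680, 0, 0]) cube([55, 16, 766]);
  translate([55, 0, 0]) cube([625, 16, 55]);
  translate([55, 0, 711]) cube([625, 16, 55]);
}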